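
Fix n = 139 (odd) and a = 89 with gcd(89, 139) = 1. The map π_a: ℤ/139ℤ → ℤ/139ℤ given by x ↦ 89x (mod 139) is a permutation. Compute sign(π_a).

+1

Start at x=38: 38 → 46 → 63 → 47 → 13 → 45 → 113 → … (one orbit).
Cycle lengths of π_89 on ℤ/139ℤ: [69, 69, 1]; 3 cycles in total.
Σ(ℓ_i−1) = 139−3 = 136; sign = (−1)^136 = +1.
(89|139)_J = +1 (Zolotarev's lemma cross-check).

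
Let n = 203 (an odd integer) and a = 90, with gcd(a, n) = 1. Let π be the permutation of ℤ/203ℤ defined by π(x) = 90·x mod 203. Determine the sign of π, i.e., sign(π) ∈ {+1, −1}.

+1

Trace 78: π^k(78) = [78, 118, 64, 76, 141, 104, 22] for k=0..6.
The orbit structure of x ↦ 90x mod 203: 11 orbits of sizes [28, 28, 28, 28, 28, 28, 28, 2, 2, 2, 1].
n − c = 203 − 11 = 192; sign = (−1)^192 = +1.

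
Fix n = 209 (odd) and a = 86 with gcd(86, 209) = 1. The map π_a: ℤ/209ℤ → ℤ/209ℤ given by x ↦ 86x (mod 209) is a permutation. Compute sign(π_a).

Start at x=191: 191 → 124 → 5 → 12 → 196 → 136 → 201 → … (one orbit).
Cycle lengths of π_86 on ℤ/209ℤ: [90, 90, 18, 5, 5, 1]; 6 cycles in total.
Σ(ℓ_i−1) = 209−6 = 203; sign = (−1)^203 = -1.
Via Zolotarev, sign(π_{86}) = (86|209) = -1.

-1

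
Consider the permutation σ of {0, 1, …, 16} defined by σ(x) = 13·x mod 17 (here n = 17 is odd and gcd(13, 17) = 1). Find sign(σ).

+1

Trace 1: π^k(1) = [1, 13, 16, 4] for k=0..3.
The orbit structure of x ↦ 13x mod 17: 5 orbits of sizes [4, 4, 4, 4, 1].
With 5 cycles on 17 points, sign = (−1)^{17−5} = +1.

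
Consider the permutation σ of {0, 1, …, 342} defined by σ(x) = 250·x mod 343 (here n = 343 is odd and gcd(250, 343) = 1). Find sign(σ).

Start at x=50: 50 → 152 → 270 → 272 → 86 → 234 → 190 → … (one orbit).
Cycle type of π: 294 + 42 + 6 + 1; total 4 cycles.
With 4 cycles on 343 points, sign = (−1)^{343−4} = -1.
Check: (250/343) = -1 by Zolotarev.

-1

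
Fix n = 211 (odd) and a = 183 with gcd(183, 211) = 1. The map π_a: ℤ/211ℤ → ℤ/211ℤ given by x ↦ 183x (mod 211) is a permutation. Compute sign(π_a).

+1

Start at x=76: 76 → 193 → 82 → 25 → 144 → 188 → 11 → … (one orbit).
Decompose π into cycles: lengths [35, 35, 35, 35, 35, 35, 1] (7 cycles, including the fixed point 0).
Σ(ℓ_i−1) = 211−7 = 204; sign = (−1)^204 = +1.
Zolotarev: (183|211) = +1, matching the cycle-count sign.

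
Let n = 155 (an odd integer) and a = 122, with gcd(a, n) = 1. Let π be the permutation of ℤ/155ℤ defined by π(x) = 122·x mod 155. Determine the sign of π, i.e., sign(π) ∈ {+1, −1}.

Start at x=126: 126 → 27 → 39 → 108 → 1 → 122 → 4 → … (one orbit).
π_122 has 11 disjoint cycles with lengths [20, 20, 20, 20, 20, 20, 10, 10, 10, 4, 1] on {0,…,154}.
11 cycles on 155: each ℓ→(−1)^(ℓ−1), product (−1)^144 = +1.
Zolotarev: (122|155) = +1, matching the cycle-count sign.

+1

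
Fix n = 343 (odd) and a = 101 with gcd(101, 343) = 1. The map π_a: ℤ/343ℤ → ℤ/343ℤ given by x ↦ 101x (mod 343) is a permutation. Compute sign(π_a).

Trace 295: π^k(295) = [295, 297, 156, 321, 179, 243, 190] for k=0..6.
Decompose π into cycles: lengths [294, 42, 6, 1] (4 cycles, including the fixed point 0).
sign(π) = (−1)^{n − #cycles} = (−1)^{343−4} = (−1)^339 = -1.

-1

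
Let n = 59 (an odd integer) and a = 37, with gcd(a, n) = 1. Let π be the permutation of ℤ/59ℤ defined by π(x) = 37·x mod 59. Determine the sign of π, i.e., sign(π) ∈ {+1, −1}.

Trace 51: π^k(51) = [51, 58, 22, 47, 28, 33, 41] for k=0..6.
Cycle lengths of π_37 on ℤ/59ℤ: [58, 1]; 2 cycles in total.
2 cycles on 59: each ℓ→(−1)^(ℓ−1), product (−1)^57 = -1.

-1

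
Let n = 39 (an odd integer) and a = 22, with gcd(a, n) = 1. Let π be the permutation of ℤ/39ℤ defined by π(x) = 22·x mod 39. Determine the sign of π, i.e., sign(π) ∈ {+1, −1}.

Orbit of 16 under x↦22x: [16, 1, 22]… (length divides ord_39(22)).
15 cycles of lengths [3, 3, 3, 3, 3, 3, 3, 3, 3, 3, 3, 3, 1, 1, 1].
39 − 15 = 24 transpositions; sign(π) = (−1)^24 = +1.

+1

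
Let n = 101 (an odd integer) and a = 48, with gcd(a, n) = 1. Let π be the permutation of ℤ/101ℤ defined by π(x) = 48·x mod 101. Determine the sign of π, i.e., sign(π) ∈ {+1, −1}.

Trace 90: π^k(90) = [90, 78, 7, 33, 69, 80, 2] for k=0..6.
2 cycles of lengths [100, 1].
sign(π) = (−1)^{n − #cycles} = (−1)^{101−2} = (−1)^99 = -1.
The Jacobi symbol (48|101) = -1 (Zolotarev) agrees.

-1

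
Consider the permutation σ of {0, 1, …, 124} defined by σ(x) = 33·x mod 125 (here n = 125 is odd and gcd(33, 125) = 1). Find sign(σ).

Start at x=1: 1 → 33 → 89 → 62 → 46 → 18 → 94 → … (one orbit).
Cycle lengths of π_33 on ℤ/125ℤ: [100, 20, 4, 1]; 4 cycles in total.
With 4 cycles on 125 points, sign = (−1)^{125−4} = -1.

-1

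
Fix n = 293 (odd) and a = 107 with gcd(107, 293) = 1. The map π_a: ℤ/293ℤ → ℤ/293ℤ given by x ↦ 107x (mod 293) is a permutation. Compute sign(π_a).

+1

Orbit of 133 under x↦107x: [133, 167, 289, 158, 205, 253, 115]… (length divides ord_293(107)).
Decompose π into cycles: lengths [146, 146, 1] (3 cycles, including the fixed point 0).
Σ(ℓ_i−1) = 293−3 = 290; sign = (−1)^290 = +1.
Via Zolotarev, sign(π_{107}) = (107|293) = +1.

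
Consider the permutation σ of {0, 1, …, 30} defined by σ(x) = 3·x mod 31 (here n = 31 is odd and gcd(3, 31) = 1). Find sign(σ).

-1

Start at x=17: 17 → 20 → 29 → 25 → 13 → 8 → 24 → … (one orbit).
Decompose π into cycles: lengths [30, 1] (2 cycles, including the fixed point 0).
n − c = 31 − 2 = 29; sign = (−1)^29 = -1.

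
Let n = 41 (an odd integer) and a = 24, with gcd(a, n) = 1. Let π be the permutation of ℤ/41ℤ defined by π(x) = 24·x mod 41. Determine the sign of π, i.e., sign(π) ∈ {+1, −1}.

Trace 28: π^k(28) = [28, 16, 15, 32, 30, 23, 19] for k=0..6.
The orbit structure of x ↦ 24x mod 41: 2 orbits of sizes [40, 1].
2 cycles on 41: each ℓ→(−1)^(ℓ−1), product (−1)^39 = -1.
(24|41)_J = -1 (Zolotarev's lemma cross-check).

-1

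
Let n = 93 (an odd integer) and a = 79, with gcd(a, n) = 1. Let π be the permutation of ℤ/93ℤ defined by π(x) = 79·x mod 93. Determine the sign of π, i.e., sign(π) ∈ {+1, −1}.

-1

Trace 34: π^k(34) = [34, 82, 61, 76, 52, 16, 55] for k=0..6.
Cycle type of π: 30×3 + 1×3; total 6 cycles.
6 cycles on 93: each ℓ→(−1)^(ℓ−1), product (−1)^87 = -1.
The Jacobi symbol (79|93) = -1 (Zolotarev) agrees.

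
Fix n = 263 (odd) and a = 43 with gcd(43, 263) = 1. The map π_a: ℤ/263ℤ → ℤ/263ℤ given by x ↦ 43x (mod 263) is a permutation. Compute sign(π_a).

+1

Start at x=74: 74 → 26 → 66 → 208 → 2 → 86 → 16 → … (one orbit).
Cycle type of π: 131×2 + 1; total 3 cycles.
n − c = 263 − 3 = 260; sign = (−1)^260 = +1.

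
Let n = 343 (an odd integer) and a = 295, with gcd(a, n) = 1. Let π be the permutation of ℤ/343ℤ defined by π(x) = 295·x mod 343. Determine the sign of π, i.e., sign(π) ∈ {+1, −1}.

+1

Orbit of 1 under x↦295x: [1, 295, 246, 197, 148, 99, 50]… (length divides ord_343(295)).
Cycle type of π: 7×42 + 1×49; total 91 cycles.
sign(π) = (−1)^{n − #cycles} = (−1)^{343−91} = (−1)^252 = +1.
(295|343)_J = +1 (Zolotarev's lemma cross-check).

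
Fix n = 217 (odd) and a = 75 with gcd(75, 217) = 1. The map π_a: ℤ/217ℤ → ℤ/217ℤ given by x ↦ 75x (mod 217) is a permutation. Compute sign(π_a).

Trace 190: π^k(190) = [190, 145, 25, 139, 9, 24, 64] for k=0..6.
Decompose π into cycles: lengths [30, 30, 30, 30, 30, 30, 30, 6, 1] (9 cycles, including the fixed point 0).
9 cycles on 217: each ℓ→(−1)^(ℓ−1), product (−1)^208 = +1.

+1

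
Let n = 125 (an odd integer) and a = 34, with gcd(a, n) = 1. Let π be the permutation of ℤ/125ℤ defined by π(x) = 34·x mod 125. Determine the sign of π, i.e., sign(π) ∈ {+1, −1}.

+1

Start at x=16: 16 → 44 → 121 → 114 → 1 → 34 → 31 → … (one orbit).
Decompose π into cycles: lengths [50, 50, 10, 10, 2, 2, 1] (7 cycles, including the fixed point 0).
125 − 7 = 118 transpositions; sign(π) = (−1)^118 = +1.
The Jacobi symbol (34|125) = +1 (Zolotarev) agrees.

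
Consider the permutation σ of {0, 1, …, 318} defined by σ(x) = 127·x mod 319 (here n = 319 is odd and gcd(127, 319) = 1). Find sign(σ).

Start at x=291: 291 → 272 → 92 → 200 → 199 → 72 → 212 → … (one orbit).
π_127 has 5 disjoint cycles with lengths [140, 140, 28, 10, 1] on {0,…,318}.
n − c = 319 − 5 = 314; sign = (−1)^314 = +1.

+1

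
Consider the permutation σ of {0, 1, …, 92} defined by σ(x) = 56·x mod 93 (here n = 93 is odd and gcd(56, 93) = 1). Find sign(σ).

-1

Trace 67: π^k(67) = [67, 32, 25, 5, 1, 56] for k=0..5.
22 cycles of lengths [6, 6, 6, 6, 6, 6, 6, 6, 6, 6, 3, 3, 3, 3, 3, 3, 3, 3, 3, 3, 2, 1].
22 cycles on 93: each ℓ→(−1)^(ℓ−1), product (−1)^71 = -1.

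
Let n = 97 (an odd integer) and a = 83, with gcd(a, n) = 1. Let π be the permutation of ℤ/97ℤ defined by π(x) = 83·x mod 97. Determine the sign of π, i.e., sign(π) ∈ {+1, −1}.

-1

Trace 54: π^k(54) = [54, 20, 11, 40, 22, 80, 44] for k=0..6.
π_83 has 2 disjoint cycles with lengths [96, 1] on {0,…,96}.
97 − 2 = 95 transpositions; sign(π) = (−1)^95 = -1.
The Jacobi symbol (83|97) = -1 (Zolotarev) agrees.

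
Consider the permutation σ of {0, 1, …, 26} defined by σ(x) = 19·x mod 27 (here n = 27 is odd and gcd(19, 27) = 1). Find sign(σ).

+1

Orbit of 10 under x↦19x: [10, 1, 19]… (length divides ord_27(19)).
The orbit structure of x ↦ 19x mod 27: 15 orbits of sizes [3, 3, 3, 3, 3, 3, 1, 1, 1, 1, 1, 1, 1, 1, 1].
Σ(ℓ_i−1) = 27−15 = 12; sign = (−1)^12 = +1.
Zolotarev: (19|27) = +1, matching the cycle-count sign.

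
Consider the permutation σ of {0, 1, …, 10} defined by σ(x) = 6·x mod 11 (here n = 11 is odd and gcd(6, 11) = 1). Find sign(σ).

-1

Orbit of 10 under x↦6x: [10, 5, 8, 4, 2, 1, 6]… (length divides ord_11(6)).
2 cycles of lengths [10, 1].
Σ(ℓ_i−1) = 11−2 = 9; sign = (−1)^9 = -1.
The Jacobi symbol (6|11) = -1 (Zolotarev) agrees.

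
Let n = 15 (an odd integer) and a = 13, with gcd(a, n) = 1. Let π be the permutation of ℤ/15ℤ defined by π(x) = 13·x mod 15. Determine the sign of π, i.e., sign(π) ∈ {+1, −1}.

-1

Start at x=1: 1 → 13 → 4 → 7 → 1 (one orbit).
Decompose π into cycles: lengths [4, 4, 4, 1, 1, 1] (6 cycles, including the fixed point 0).
6 cycles on 15: each ℓ→(−1)^(ℓ−1), product (−1)^9 = -1.
Check: (13/15) = -1 by Zolotarev.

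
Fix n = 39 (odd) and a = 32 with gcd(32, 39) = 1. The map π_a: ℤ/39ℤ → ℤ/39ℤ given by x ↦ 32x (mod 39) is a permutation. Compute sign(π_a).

+1

Trace 20: π^k(20) = [20, 16, 5, 4, 11, 1, 32] for k=0..6.
5 cycles of lengths [12, 12, 12, 2, 1].
Σ(ℓ_i−1) = 39−5 = 34; sign = (−1)^34 = +1.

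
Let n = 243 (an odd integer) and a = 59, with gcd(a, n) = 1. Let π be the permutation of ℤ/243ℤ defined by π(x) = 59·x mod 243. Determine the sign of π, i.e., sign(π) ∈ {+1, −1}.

Orbit of 73 under x↦59x: [73, 176, 178, 53, 211, 56, 145]… (length divides ord_243(59)).
Cycle type of π: 162 + 54 + 18 + 6 + 2 + 1; total 6 cycles.
243 − 6 = 237 transpositions; sign(π) = (−1)^237 = -1.

-1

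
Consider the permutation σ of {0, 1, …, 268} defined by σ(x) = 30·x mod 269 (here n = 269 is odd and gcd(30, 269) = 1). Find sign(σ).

Start at x=208: 208 → 53 → 245 → 87 → 189 → 21 → 92 → … (one orbit).
3 cycles of lengths [134, 134, 1].
n − c = 269 − 3 = 266; sign = (−1)^266 = +1.

+1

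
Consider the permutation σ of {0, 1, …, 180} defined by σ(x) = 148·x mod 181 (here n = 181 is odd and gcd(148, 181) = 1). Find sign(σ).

+1

Trace 5: π^k(5) = [5, 16, 15, 48, 45, 144, 135] for k=0..6.
π_148 has 5 disjoint cycles with lengths [45, 45, 45, 45, 1] on {0,…,180}.
n − c = 181 − 5 = 176; sign = (−1)^176 = +1.
Check: (148/181) = +1 by Zolotarev.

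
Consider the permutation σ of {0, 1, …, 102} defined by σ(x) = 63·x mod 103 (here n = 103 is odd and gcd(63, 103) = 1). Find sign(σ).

+1

Orbit of 16 under x↦63x: [16, 81, 56, 26, 93, 91, 68]… (length divides ord_103(63)).
Cycle type of π: 51×2 + 1; total 3 cycles.
3 cycles on 103: each ℓ→(−1)^(ℓ−1), product (−1)^100 = +1.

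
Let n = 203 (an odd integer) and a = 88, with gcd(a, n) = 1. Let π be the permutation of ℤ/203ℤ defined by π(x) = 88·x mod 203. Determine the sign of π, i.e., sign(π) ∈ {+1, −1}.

Orbit of 1 under x↦88x: [1, 88, 30]… (length divides ord_203(88)).
Cycle type of π: 3×58 + 1×29; total 87 cycles.
With 87 cycles on 203 points, sign = (−1)^{203−87} = +1.
Check: (88/203) = +1 by Zolotarev.

+1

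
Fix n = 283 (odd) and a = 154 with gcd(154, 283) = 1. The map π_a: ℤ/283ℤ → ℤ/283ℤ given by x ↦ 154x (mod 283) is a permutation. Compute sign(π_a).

Start at x=10: 10 → 125 → 6 → 75 → 230 → 45 → 138 → … (one orbit).
The orbit structure of x ↦ 154x mod 283: 2 orbits of sizes [282, 1].
2 cycles on 283: each ℓ→(−1)^(ℓ−1), product (−1)^281 = -1.
Check: (154/283) = -1 by Zolotarev.

-1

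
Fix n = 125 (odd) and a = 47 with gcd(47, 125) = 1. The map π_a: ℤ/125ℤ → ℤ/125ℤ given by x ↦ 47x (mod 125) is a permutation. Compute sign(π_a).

-1

Trace 29: π^k(29) = [29, 113, 61, 117, 124, 78, 41] for k=0..6.
Cycle type of π: 100 + 20 + 4 + 1; total 4 cycles.
125 − 4 = 121 transpositions; sign(π) = (−1)^121 = -1.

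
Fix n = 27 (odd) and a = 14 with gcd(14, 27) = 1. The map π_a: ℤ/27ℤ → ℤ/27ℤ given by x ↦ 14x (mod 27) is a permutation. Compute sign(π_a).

-1

Start at x=7: 7 → 17 → 22 → 11 → 19 → 23 → 25 → … (one orbit).
Decompose π into cycles: lengths [18, 6, 2, 1] (4 cycles, including the fixed point 0).
n − c = 27 − 4 = 23; sign = (−1)^23 = -1.
(14|27)_J = -1 (Zolotarev's lemma cross-check).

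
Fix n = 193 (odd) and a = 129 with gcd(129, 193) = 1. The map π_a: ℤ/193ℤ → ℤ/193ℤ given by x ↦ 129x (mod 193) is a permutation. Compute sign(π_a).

+1

Trace 64: π^k(64) = [64, 150, 50, 81, 27, 9, 3] for k=0..6.
Cycle lengths of π_129 on ℤ/193ℤ: [16, 16, 16, 16, 16, 16, 16, 16, 16, 16, 16, 16, 1]; 13 cycles in total.
With 13 cycles on 193 points, sign = (−1)^{193−13} = +1.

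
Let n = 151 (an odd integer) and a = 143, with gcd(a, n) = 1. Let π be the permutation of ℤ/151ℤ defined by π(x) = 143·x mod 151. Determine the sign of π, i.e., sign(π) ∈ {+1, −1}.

Start at x=19: 19 → 150 → 8 → 87 → 59 → 132 → 1 → … (one orbit).
The orbit structure of x ↦ 143x mod 151: 16 orbits of sizes [10, 10, 10, 10, 10, 10, 10, 10, 10, 10, 10, 10, 10, 10, 10, 1].
Σ(ℓ_i−1) = 151−16 = 135; sign = (−1)^135 = -1.

-1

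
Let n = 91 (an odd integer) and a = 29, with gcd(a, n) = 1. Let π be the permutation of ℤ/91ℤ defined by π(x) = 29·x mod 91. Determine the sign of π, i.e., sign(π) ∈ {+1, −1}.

Trace 1: π^k(1) = [1, 29, 22] for k=0..2.
The orbit structure of x ↦ 29x mod 91: 35 orbits of sizes [3, 3, 3, 3, 3, 3, 3, 3, 3, 3, 3, 3, 3, 3, 3, 3, 3, 3, 3, 3, 3, 3, 3, 3, 3, 3, 3, 3, 1, 1, 1, 1, 1, 1, 1].
With 35 cycles on 91 points, sign = (−1)^{91−35} = +1.
Via Zolotarev, sign(π_{29}) = (29|91) = +1.

+1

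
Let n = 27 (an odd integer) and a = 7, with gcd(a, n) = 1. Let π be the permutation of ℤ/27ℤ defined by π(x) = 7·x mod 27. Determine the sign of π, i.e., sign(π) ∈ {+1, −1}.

+1

Trace 25: π^k(25) = [25, 13, 10, 16, 4, 1, 7] for k=0..6.
Cycle type of π: 9×2 + 3×2 + 1×3; total 7 cycles.
27 − 7 = 20 transpositions; sign(π) = (−1)^20 = +1.
The Jacobi symbol (7|27) = +1 (Zolotarev) agrees.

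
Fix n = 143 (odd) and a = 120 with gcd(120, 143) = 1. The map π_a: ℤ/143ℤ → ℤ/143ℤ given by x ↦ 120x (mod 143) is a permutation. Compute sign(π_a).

Trace 1: π^k(1) = [1, 120, 100, 131, 133, 87] for k=0..5.
Decompose π into cycles: lengths [6, 6, 6, 6, 6, 6, 6, 6, 6, 6, 6, 6, 6, 6, 6, 6, 6, 6, 6, 6, 3, 3, 3, 3, 2, 2, 2, 2, 2, 1] (30 cycles, including the fixed point 0).
Σ(ℓ_i−1) = 143−30 = 113; sign = (−1)^113 = -1.
(120|143)_J = -1 (Zolotarev's lemma cross-check).

-1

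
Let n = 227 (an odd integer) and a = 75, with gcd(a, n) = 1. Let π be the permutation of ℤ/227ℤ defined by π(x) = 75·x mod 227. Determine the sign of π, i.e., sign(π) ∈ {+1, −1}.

Orbit of 69 under x↦75x: [69, 181, 182, 30, 207, 89, 92]… (length divides ord_227(75)).
Cycle lengths of π_75 on ℤ/227ℤ: [113, 113, 1]; 3 cycles in total.
With 3 cycles on 227 points, sign = (−1)^{227−3} = +1.
Check: (75/227) = +1 by Zolotarev.

+1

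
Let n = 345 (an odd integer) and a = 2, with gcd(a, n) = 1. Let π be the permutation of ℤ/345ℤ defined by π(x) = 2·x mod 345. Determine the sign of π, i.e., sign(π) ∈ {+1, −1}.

+1

Start at x=188: 188 → 31 → 62 → 124 → 248 → 151 → 302 → … (one orbit).
The orbit structure of x ↦ 2x mod 345: 15 orbits of sizes [44, 44, 44, 44, 44, 44, 22, 22, 11, 11, 4, 4, 4, 2, 1].
n − c = 345 − 15 = 330; sign = (−1)^330 = +1.
Via Zolotarev, sign(π_{2}) = (2|345) = +1.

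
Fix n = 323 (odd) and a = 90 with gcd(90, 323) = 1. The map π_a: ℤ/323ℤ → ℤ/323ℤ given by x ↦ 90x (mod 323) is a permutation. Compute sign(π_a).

Orbit of 46 under x↦90x: [46, 264, 181, 140, 3, 270, 75]… (length divides ord_323(90)).
Cycle type of π: 144×2 + 18 + 16 + 1; total 5 cycles.
323 − 5 = 318 transpositions; sign(π) = (−1)^318 = +1.

+1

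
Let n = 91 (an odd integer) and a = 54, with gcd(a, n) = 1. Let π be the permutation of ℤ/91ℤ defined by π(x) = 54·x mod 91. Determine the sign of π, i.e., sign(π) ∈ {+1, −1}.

Trace 23: π^k(23) = [23, 59, 1, 54, 4, 34, 16] for k=0..6.
9 cycles of lengths [12, 12, 12, 12, 12, 12, 12, 6, 1].
91 − 9 = 82 transpositions; sign(π) = (−1)^82 = +1.

+1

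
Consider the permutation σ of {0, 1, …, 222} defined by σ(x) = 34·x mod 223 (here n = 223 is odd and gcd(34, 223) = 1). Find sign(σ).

+1

Orbit of 16 under x↦34x: [16, 98, 210, 4, 136, 164, 1]… (length divides ord_223(34)).
7 cycles of lengths [37, 37, 37, 37, 37, 37, 1].
n − c = 223 − 7 = 216; sign = (−1)^216 = +1.
Via Zolotarev, sign(π_{34}) = (34|223) = +1.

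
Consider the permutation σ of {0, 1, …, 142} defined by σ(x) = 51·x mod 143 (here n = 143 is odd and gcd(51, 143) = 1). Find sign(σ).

-1

Trace 92: π^k(92) = [92, 116, 53, 129, 1, 51, 27] for k=0..6.
Cycle lengths of π_51 on ℤ/143ℤ: [10, 10, 10, 10, 10, 10, 10, 10, 10, 10, 10, 10, 10, 2, 2, 2, 2, 2, 2, 1]; 20 cycles in total.
20 cycles on 143: each ℓ→(−1)^(ℓ−1), product (−1)^123 = -1.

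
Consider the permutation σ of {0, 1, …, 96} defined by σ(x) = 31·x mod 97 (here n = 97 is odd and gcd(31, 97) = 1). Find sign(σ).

+1

Trace 85: π^k(85) = [85, 16, 11, 50, 95, 35, 18] for k=0..6.
The orbit structure of x ↦ 31x mod 97: 3 orbits of sizes [48, 48, 1].
97 − 3 = 94 transpositions; sign(π) = (−1)^94 = +1.
Check: (31/97) = +1 by Zolotarev.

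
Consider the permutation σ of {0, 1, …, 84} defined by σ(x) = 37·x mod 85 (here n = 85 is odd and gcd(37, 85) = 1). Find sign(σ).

Start at x=49: 49 → 28 → 16 → 82 → 59 → 58 → 21 → … (one orbit).
Cycle lengths of π_37 on ℤ/85ℤ: [16, 16, 16, 16, 16, 4, 1]; 7 cycles in total.
With 7 cycles on 85 points, sign = (−1)^{85−7} = +1.
Via Zolotarev, sign(π_{37}) = (37|85) = +1.

+1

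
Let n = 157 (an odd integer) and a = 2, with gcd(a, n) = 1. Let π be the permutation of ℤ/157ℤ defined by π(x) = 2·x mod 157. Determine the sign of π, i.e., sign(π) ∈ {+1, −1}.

Orbit of 45 under x↦2x: [45, 90, 23, 46, 92, 27, 54]… (length divides ord_157(2)).
Decompose π into cycles: lengths [52, 52, 52, 1] (4 cycles, including the fixed point 0).
With 4 cycles on 157 points, sign = (−1)^{157−4} = -1.
Via Zolotarev, sign(π_{2}) = (2|157) = -1.

-1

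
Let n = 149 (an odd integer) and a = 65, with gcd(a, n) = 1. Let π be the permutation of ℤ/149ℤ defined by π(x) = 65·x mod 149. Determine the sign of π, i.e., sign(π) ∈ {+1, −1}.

Orbit of 32 under x↦65x: [32, 143, 57, 129, 41, 132, 87]… (length divides ord_149(65)).
Cycle lengths of π_65 on ℤ/149ℤ: [148, 1]; 2 cycles in total.
149 − 2 = 147 transpositions; sign(π) = (−1)^147 = -1.
Zolotarev: (65|149) = -1, matching the cycle-count sign.

-1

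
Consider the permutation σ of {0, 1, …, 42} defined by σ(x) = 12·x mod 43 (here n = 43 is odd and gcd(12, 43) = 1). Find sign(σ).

-1

Orbit of 20 under x↦12x: [20, 25, 42, 31, 28, 35, 33]… (length divides ord_43(12)).
Decompose π into cycles: lengths [42, 1] (2 cycles, including the fixed point 0).
n − c = 43 − 2 = 41; sign = (−1)^41 = -1.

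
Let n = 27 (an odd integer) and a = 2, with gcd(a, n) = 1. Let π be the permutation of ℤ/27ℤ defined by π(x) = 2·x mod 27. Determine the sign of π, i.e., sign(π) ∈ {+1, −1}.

Trace 16: π^k(16) = [16, 5, 10, 20, 13, 26, 25] for k=0..6.
π_2 has 4 disjoint cycles with lengths [18, 6, 2, 1] on {0,…,26}.
sign(π) = (−1)^{n − #cycles} = (−1)^{27−4} = (−1)^23 = -1.
The Jacobi symbol (2|27) = -1 (Zolotarev) agrees.

-1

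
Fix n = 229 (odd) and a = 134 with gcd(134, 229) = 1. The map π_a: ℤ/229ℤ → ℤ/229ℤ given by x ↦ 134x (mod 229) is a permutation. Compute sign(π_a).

+1

Trace 134: π^k(134) = [134, 94, 1] for k=0..2.
77 cycles of lengths [3, 3, 3, 3, 3, 3, 3, 3, 3, 3, 3, 3, 3, 3, 3, 3, 3, 3, 3, 3, 3, 3, 3, 3, 3, 3, 3, 3, 3, 3, 3, 3, 3, 3, 3, 3, 3, 3, 3, 3, 3, 3, 3, 3, 3, 3, 3, 3, 3, 3, 3, 3, 3, 3, 3, 3, 3, 3, 3, 3, 3, 3, 3, 3, 3, 3, 3, 3, 3, 3, 3, 3, 3, 3, 3, 3, 1].
sign(π) = (−1)^{n − #cycles} = (−1)^{229−77} = (−1)^152 = +1.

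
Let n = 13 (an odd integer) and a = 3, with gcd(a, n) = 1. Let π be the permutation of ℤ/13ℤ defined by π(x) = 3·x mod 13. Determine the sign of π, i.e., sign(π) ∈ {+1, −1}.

+1

Trace 3: π^k(3) = [3, 9, 1] for k=0..2.
Decompose π into cycles: lengths [3, 3, 3, 3, 1] (5 cycles, including the fixed point 0).
13 − 5 = 8 transpositions; sign(π) = (−1)^8 = +1.
The Jacobi symbol (3|13) = +1 (Zolotarev) agrees.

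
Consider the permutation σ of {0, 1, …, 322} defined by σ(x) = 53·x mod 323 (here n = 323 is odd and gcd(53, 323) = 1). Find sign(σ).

-1

Start at x=115: 115 → 281 → 35 → 240 → 123 → 59 → 220 → … (one orbit).
8 cycles of lengths [72, 72, 72, 72, 18, 8, 8, 1].
323 − 8 = 315 transpositions; sign(π) = (−1)^315 = -1.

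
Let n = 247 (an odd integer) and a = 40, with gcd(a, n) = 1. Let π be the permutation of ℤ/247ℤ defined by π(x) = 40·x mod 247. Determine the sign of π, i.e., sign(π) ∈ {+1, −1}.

Trace 92: π^k(92) = [92, 222, 235, 14, 66, 170, 131] for k=0..6.
Cycle type of π: 18×13 + 1×13; total 26 cycles.
26 cycles on 247: each ℓ→(−1)^(ℓ−1), product (−1)^221 = -1.
Check: (40/247) = -1 by Zolotarev.

-1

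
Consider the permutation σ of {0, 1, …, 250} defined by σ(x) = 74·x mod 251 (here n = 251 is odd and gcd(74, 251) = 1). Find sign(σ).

Trace 221: π^k(221) = [221, 39, 125, 214, 23, 196, 197] for k=0..6.
3 cycles of lengths [125, 125, 1].
n − c = 251 − 3 = 248; sign = (−1)^248 = +1.

+1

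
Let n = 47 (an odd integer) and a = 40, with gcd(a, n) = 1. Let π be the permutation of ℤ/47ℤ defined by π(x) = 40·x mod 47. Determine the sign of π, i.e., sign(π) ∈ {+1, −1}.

Start at x=34: 34 → 44 → 21 → 41 → 42 → 35 → 37 → … (one orbit).
Cycle lengths of π_40 on ℤ/47ℤ: [46, 1]; 2 cycles in total.
n − c = 47 − 2 = 45; sign = (−1)^45 = -1.

-1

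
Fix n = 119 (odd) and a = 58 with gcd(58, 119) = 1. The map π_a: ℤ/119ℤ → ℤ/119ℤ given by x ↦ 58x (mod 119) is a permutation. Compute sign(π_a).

-1

Trace 18: π^k(18) = [18, 92, 100, 88, 106, 79, 60] for k=0..6.
6 cycles of lengths [48, 48, 16, 3, 3, 1].
Σ(ℓ_i−1) = 119−6 = 113; sign = (−1)^113 = -1.
Check: (58/119) = -1 by Zolotarev.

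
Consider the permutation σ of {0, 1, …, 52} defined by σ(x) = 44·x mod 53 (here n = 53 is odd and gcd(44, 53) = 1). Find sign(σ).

Trace 28: π^k(28) = [28, 13, 42, 46, 10, 16, 15] for k=0..6.
Cycle type of π: 13×4 + 1; total 5 cycles.
Σ(ℓ_i−1) = 53−5 = 48; sign = (−1)^48 = +1.
Check: (44/53) = +1 by Zolotarev.

+1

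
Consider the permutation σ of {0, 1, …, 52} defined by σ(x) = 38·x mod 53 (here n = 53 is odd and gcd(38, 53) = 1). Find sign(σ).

Trace 7: π^k(7) = [7, 1, 38, 13, 17, 10, 9] for k=0..6.
π_38 has 3 disjoint cycles with lengths [26, 26, 1] on {0,…,52}.
With 3 cycles on 53 points, sign = (−1)^{53−3} = +1.
The Jacobi symbol (38|53) = +1 (Zolotarev) agrees.

+1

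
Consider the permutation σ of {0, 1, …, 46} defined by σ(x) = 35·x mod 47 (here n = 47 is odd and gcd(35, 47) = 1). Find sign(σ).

-1

Trace 30: π^k(30) = [30, 16, 43, 1, 35, 3, 11] for k=0..6.
π_35 has 2 disjoint cycles with lengths [46, 1] on {0,…,46}.
Σ(ℓ_i−1) = 47−2 = 45; sign = (−1)^45 = -1.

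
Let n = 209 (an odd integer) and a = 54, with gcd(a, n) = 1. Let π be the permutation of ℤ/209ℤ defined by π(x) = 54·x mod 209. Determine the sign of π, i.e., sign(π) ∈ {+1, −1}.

-1

Orbit of 197 under x↦54x: [197, 188, 120, 1, 54, 199, 87]… (length divides ord_209(54)).
Cycle type of π: 18×10 + 9×2 + 2×5 + 1; total 18 cycles.
sign(π) = (−1)^{n − #cycles} = (−1)^{209−18} = (−1)^191 = -1.
Zolotarev: (54|209) = -1, matching the cycle-count sign.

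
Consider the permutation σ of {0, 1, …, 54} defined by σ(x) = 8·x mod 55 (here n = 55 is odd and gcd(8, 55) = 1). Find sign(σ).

+1

Orbit of 2 under x↦8x: [2, 16, 18, 34, 52, 31, 28]… (length divides ord_55(8)).
π_8 has 5 disjoint cycles with lengths [20, 20, 10, 4, 1] on {0,…,54}.
55 − 5 = 50 transpositions; sign(π) = (−1)^50 = +1.
(8|55)_J = +1 (Zolotarev's lemma cross-check).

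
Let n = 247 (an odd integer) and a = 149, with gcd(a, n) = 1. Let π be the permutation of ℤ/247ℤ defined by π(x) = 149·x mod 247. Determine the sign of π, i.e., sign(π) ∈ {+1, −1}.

Trace 229: π^k(229) = [229, 35, 28, 220, 176, 42, 83] for k=0..6.
Decompose π into cycles: lengths [36, 36, 36, 36, 36, 36, 12, 9, 9, 1] (10 cycles, including the fixed point 0).
sign(π) = (−1)^{n − #cycles} = (−1)^{247−10} = (−1)^237 = -1.
(149|247)_J = -1 (Zolotarev's lemma cross-check).

-1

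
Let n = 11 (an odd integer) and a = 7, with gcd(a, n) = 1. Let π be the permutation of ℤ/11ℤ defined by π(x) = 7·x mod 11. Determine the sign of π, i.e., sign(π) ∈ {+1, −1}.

Trace 9: π^k(9) = [9, 8, 1, 7, 5, 2, 3] for k=0..6.
Cycle type of π: 10 + 1; total 2 cycles.
sign(π) = (−1)^{n − #cycles} = (−1)^{11−2} = (−1)^9 = -1.
(7|11)_J = -1 (Zolotarev's lemma cross-check).

-1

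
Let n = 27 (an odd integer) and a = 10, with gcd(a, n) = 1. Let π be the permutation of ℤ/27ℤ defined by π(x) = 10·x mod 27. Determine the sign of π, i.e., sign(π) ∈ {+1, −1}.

+1

Start at x=10: 10 → 19 → 1 → 10 (one orbit).
Cycle type of π: 3×6 + 1×9; total 15 cycles.
With 15 cycles on 27 points, sign = (−1)^{27−15} = +1.
Zolotarev: (10|27) = +1, matching the cycle-count sign.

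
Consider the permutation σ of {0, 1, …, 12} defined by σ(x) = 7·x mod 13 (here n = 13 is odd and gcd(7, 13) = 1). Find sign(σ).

-1

Orbit of 3 under x↦7x: [3, 8, 4, 2, 1, 7, 10]… (length divides ord_13(7)).
Cycle type of π: 12 + 1; total 2 cycles.
sign(π) = (−1)^{n − #cycles} = (−1)^{13−2} = (−1)^11 = -1.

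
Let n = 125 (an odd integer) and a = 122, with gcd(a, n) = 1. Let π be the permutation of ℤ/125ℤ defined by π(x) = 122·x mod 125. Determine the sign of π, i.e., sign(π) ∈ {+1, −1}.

Trace 26: π^k(26) = [26, 47, 109, 48, 106, 57, 79] for k=0..6.
The orbit structure of x ↦ 122x mod 125: 4 orbits of sizes [100, 20, 4, 1].
sign(π) = (−1)^{n − #cycles} = (−1)^{125−4} = (−1)^121 = -1.
Via Zolotarev, sign(π_{122}) = (122|125) = -1.

-1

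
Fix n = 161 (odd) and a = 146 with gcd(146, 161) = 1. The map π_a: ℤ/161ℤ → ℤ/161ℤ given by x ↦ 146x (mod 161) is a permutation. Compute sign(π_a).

Trace 29: π^k(29) = [29, 48, 85, 13, 127, 27, 78] for k=0..6.
12 cycles of lengths [22, 22, 22, 22, 22, 22, 11, 11, 2, 2, 2, 1].
With 12 cycles on 161 points, sign = (−1)^{161−12} = -1.
Check: (146/161) = -1 by Zolotarev.

-1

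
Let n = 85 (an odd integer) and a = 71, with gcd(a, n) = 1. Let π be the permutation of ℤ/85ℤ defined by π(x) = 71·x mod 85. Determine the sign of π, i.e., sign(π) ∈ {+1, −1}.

Start at x=11: 11 → 16 → 31 → 76 → 41 → 21 → 46 → … (one orbit).
π_71 has 10 disjoint cycles with lengths [16, 16, 16, 16, 16, 1, 1, 1, 1, 1] on {0,…,84}.
With 10 cycles on 85 points, sign = (−1)^{85−10} = -1.
Check: (71/85) = -1 by Zolotarev.

-1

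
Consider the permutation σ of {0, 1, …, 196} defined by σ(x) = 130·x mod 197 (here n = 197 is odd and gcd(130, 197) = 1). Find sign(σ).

Start at x=142: 142 → 139 → 143 → 72 → 101 → 128 → 92 → … (one orbit).
2 cycles of lengths [196, 1].
With 2 cycles on 197 points, sign = (−1)^{197−2} = -1.
Zolotarev: (130|197) = -1, matching the cycle-count sign.

-1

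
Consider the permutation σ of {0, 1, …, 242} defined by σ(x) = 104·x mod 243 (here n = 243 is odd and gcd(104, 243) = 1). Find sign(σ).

-1

Start at x=79: 79 → 197 → 76 → 128 → 190 → 77 → 232 → … (one orbit).
π_104 has 6 disjoint cycles with lengths [162, 54, 18, 6, 2, 1] on {0,…,242}.
sign(π) = (−1)^{n − #cycles} = (−1)^{243−6} = (−1)^237 = -1.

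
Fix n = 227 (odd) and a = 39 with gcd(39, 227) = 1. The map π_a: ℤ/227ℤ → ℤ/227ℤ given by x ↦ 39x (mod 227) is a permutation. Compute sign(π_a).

Orbit of 205 under x↦39x: [205, 50, 134, 5, 195, 114, 133]… (length divides ord_227(39)).
Cycle type of π: 226 + 1; total 2 cycles.
n − c = 227 − 2 = 225; sign = (−1)^225 = -1.

-1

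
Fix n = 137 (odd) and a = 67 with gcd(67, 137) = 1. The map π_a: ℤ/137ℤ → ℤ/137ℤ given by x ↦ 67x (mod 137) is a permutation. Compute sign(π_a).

Start at x=54: 54 → 56 → 53 → 126 → 85 → 78 → 20 → … (one orbit).
The orbit structure of x ↦ 67x mod 137: 2 orbits of sizes [136, 1].
n − c = 137 − 2 = 135; sign = (−1)^135 = -1.
(67|137)_J = -1 (Zolotarev's lemma cross-check).

-1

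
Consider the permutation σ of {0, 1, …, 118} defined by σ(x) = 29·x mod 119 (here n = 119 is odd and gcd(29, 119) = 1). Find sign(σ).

Orbit of 50 under x↦29x: [50, 22, 43, 57, 106, 99, 15]… (length divides ord_119(29)).
Decompose π into cycles: lengths [16, 16, 16, 16, 16, 16, 16, 1, 1, 1, 1, 1, 1, 1] (14 cycles, including the fixed point 0).
With 14 cycles on 119 points, sign = (−1)^{119−14} = -1.

-1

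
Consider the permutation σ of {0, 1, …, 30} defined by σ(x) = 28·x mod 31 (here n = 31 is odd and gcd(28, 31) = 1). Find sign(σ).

+1

Trace 20: π^k(20) = [20, 2, 25, 18, 8, 7, 10] for k=0..6.
3 cycles of lengths [15, 15, 1].
n − c = 31 − 3 = 28; sign = (−1)^28 = +1.
The Jacobi symbol (28|31) = +1 (Zolotarev) agrees.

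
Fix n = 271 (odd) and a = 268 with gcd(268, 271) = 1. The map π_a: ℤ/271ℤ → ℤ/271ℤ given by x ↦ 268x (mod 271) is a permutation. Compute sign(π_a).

+1

Trace 252: π^k(252) = [252, 57, 100, 242, 87, 10, 241] for k=0..6.
Cycle lengths of π_268 on ℤ/271ℤ: [15, 15, 15, 15, 15, 15, 15, 15, 15, 15, 15, 15, 15, 15, 15, 15, 15, 15, 1]; 19 cycles in total.
Σ(ℓ_i−1) = 271−19 = 252; sign = (−1)^252 = +1.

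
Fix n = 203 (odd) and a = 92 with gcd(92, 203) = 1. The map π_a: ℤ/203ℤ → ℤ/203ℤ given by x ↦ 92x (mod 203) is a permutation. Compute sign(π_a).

Orbit of 92 under x↦92x: [92, 141, 183, 190, 22, 197, 57]… (length divides ord_203(92)).
Cycle type of π: 14×14 + 1×7; total 21 cycles.
203 − 21 = 182 transpositions; sign(π) = (−1)^182 = +1.
The Jacobi symbol (92|203) = +1 (Zolotarev) agrees.

+1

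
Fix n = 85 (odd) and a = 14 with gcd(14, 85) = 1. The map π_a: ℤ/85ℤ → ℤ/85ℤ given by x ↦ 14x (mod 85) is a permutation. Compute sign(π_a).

Trace 26: π^k(26) = [26, 24, 81, 29, 66, 74, 16] for k=0..6.
8 cycles of lengths [16, 16, 16, 16, 16, 2, 2, 1].
sign(π) = (−1)^{n − #cycles} = (−1)^{85−8} = (−1)^77 = -1.
Check: (14/85) = -1 by Zolotarev.

-1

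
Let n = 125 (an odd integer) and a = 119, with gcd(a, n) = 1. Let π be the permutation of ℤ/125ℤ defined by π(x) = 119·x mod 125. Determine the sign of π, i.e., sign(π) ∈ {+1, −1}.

+1

Orbit of 49 under x↦119x: [49, 81, 14, 41, 4, 101, 19]… (length divides ord_125(119)).
Cycle type of π: 50×2 + 10×2 + 2×2 + 1; total 7 cycles.
n − c = 125 − 7 = 118; sign = (−1)^118 = +1.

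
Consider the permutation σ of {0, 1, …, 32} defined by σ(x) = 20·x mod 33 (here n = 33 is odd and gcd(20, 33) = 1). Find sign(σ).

Start at x=26: 26 → 25 → 5 → 1 → 20 → 4 → 14 → … (one orbit).
Decompose π into cycles: lengths [10, 10, 5, 5, 2, 1] (6 cycles, including the fixed point 0).
6 cycles on 33: each ℓ→(−1)^(ℓ−1), product (−1)^27 = -1.
Via Zolotarev, sign(π_{20}) = (20|33) = -1.

-1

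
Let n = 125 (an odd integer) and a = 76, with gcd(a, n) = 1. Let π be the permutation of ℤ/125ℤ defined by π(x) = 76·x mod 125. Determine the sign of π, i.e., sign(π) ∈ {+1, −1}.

Start at x=1: 1 → 76 → 26 → 101 → 51 → 1 (one orbit).
Cycle type of π: 5×20 + 1×25; total 45 cycles.
125 − 45 = 80 transpositions; sign(π) = (−1)^80 = +1.
Check: (76/125) = +1 by Zolotarev.

+1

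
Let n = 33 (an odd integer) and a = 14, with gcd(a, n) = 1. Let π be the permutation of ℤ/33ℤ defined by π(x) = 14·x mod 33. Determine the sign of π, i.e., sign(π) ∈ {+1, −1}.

-1

Orbit of 23 under x↦14x: [23, 25, 20, 16, 26, 1, 14]… (length divides ord_33(14)).
The orbit structure of x ↦ 14x mod 33: 6 orbits of sizes [10, 10, 5, 5, 2, 1].
n − c = 33 − 6 = 27; sign = (−1)^27 = -1.
(14|33)_J = -1 (Zolotarev's lemma cross-check).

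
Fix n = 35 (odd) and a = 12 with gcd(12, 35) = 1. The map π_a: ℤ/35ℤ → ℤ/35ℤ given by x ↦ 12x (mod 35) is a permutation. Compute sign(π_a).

+1

Start at x=1: 1 → 12 → 4 → 13 → 16 → 17 → 29 → … (one orbit).
Cycle type of π: 12×2 + 6 + 4 + 1; total 5 cycles.
With 5 cycles on 35 points, sign = (−1)^{35−5} = +1.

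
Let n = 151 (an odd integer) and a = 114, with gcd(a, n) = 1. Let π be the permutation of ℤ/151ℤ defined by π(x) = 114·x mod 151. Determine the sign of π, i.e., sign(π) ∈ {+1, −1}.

Start at x=87: 87 → 103 → 115 → 124 → 93 → 32 → 24 → … (one orbit).
π_114 has 2 disjoint cycles with lengths [150, 1] on {0,…,150}.
Σ(ℓ_i−1) = 151−2 = 149; sign = (−1)^149 = -1.
Zolotarev: (114|151) = -1, matching the cycle-count sign.

-1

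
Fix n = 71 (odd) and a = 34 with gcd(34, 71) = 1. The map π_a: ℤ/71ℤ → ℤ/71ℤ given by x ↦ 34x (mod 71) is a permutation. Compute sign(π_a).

Orbit of 20 under x↦34x: [20, 41, 45, 39, 48, 70, 37]… (length divides ord_71(34)).
Decompose π into cycles: lengths [14, 14, 14, 14, 14, 1] (6 cycles, including the fixed point 0).
6 cycles on 71: each ℓ→(−1)^(ℓ−1), product (−1)^65 = -1.

-1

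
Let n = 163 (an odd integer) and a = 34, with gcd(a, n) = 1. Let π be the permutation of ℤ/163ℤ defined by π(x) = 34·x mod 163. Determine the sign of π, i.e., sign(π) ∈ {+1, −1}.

Trace 15: π^k(15) = [15, 21, 62, 152, 115, 161, 95] for k=0..6.
The orbit structure of x ↦ 34x mod 163: 3 orbits of sizes [81, 81, 1].
With 3 cycles on 163 points, sign = (−1)^{163−3} = +1.
Zolotarev: (34|163) = +1, matching the cycle-count sign.

+1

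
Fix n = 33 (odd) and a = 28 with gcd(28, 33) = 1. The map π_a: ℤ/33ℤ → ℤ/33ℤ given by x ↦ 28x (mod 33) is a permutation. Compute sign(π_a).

Trace 1: π^k(1) = [1, 28, 25, 7, 31, 10, 16] for k=0..6.
6 cycles of lengths [10, 10, 10, 1, 1, 1].
Σ(ℓ_i−1) = 33−6 = 27; sign = (−1)^27 = -1.

-1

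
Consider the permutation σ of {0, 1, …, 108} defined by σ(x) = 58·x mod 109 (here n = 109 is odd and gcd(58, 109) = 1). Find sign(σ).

-1

Orbit of 48 under x↦58x: [48, 59, 43, 96, 9, 86, 83]… (length divides ord_109(58)).
Cycle lengths of π_58 on ℤ/109ℤ: [108, 1]; 2 cycles in total.
With 2 cycles on 109 points, sign = (−1)^{109−2} = -1.
The Jacobi symbol (58|109) = -1 (Zolotarev) agrees.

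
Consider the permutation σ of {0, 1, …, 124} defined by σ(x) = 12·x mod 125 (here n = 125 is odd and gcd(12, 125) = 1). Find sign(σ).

-1

Trace 19: π^k(19) = [19, 103, 111, 82, 109, 58, 71] for k=0..6.
The orbit structure of x ↦ 12x mod 125: 4 orbits of sizes [100, 20, 4, 1].
n − c = 125 − 4 = 121; sign = (−1)^121 = -1.
Via Zolotarev, sign(π_{12}) = (12|125) = -1.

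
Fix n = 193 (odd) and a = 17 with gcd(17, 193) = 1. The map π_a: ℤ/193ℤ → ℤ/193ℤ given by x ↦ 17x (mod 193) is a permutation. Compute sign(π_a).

Orbit of 53 under x↦17x: [53, 129, 70, 32, 158, 177, 114]… (length divides ord_193(17)).
Decompose π into cycles: lengths [192, 1] (2 cycles, including the fixed point 0).
n − c = 193 − 2 = 191; sign = (−1)^191 = -1.

-1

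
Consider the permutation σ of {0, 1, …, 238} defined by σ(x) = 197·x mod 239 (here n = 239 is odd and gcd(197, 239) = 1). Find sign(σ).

Orbit of 213 under x↦197x: [213, 136, 24, 187, 33, 48, 135]… (length divides ord_239(197)).
Cycle lengths of π_197 on ℤ/239ℤ: [119, 119, 1]; 3 cycles in total.
239 − 3 = 236 transpositions; sign(π) = (−1)^236 = +1.

+1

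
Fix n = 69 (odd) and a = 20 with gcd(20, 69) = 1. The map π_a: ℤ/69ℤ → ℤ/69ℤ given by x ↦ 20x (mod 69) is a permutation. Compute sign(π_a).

Orbit of 65 under x↦20x: [65, 58, 56, 16, 44, 52, 5]… (length divides ord_69(20)).
5 cycles of lengths [22, 22, 22, 2, 1].
n − c = 69 − 5 = 64; sign = (−1)^64 = +1.
(20|69)_J = +1 (Zolotarev's lemma cross-check).

+1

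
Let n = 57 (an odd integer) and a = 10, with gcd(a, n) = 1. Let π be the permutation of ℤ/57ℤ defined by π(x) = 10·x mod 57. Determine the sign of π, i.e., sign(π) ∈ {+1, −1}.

-1

Start at x=10: 10 → 43 → 31 → 25 → 22 → 49 → 34 → … (one orbit).
Cycle type of π: 18×3 + 1×3; total 6 cycles.
57 − 6 = 51 transpositions; sign(π) = (−1)^51 = -1.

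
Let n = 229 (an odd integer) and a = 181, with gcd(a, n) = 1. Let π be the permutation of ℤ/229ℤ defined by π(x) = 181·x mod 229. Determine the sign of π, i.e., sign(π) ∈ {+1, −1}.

+1

Orbit of 224 under x↦181x: [224, 11, 159, 154, 165, 95, 20]… (length divides ord_229(181)).
Cycle lengths of π_181 on ℤ/229ℤ: [114, 114, 1]; 3 cycles in total.
3 cycles on 229: each ℓ→(−1)^(ℓ−1), product (−1)^226 = +1.
Via Zolotarev, sign(π_{181}) = (181|229) = +1.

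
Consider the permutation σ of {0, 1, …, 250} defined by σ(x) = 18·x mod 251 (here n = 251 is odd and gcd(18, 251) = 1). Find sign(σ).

Start at x=163: 163 → 173 → 102 → 79 → 167 → 245 → 143 → … (one orbit).
2 cycles of lengths [250, 1].
With 2 cycles on 251 points, sign = (−1)^{251−2} = -1.
Check: (18/251) = -1 by Zolotarev.

-1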